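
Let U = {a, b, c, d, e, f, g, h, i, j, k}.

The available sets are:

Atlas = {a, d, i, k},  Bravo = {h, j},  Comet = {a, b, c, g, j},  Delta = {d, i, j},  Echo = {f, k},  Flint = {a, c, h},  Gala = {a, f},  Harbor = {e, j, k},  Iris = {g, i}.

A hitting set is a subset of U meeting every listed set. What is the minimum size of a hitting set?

The 4 points {a, i, j, k} hit every set.
No choice of 3 points meets every set, so 4 is the minimum.

4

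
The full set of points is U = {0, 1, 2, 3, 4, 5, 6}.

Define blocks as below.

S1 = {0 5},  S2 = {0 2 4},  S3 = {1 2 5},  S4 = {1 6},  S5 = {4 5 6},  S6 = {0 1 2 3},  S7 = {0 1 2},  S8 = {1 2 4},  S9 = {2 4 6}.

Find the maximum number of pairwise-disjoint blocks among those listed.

2

S1, S9 are pairwise disjoint (S1={0,5}; S9={2,4,6}).
Every remaining block overlaps one of these, and no 3 of the listed blocks are pairwise disjoint, so 2 is the maximum.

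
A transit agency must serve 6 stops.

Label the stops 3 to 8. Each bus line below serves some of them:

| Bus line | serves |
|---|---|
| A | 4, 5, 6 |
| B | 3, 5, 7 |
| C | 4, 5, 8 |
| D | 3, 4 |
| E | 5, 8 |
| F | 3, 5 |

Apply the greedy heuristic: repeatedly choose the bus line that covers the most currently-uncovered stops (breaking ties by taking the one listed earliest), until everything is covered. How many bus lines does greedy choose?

Greedy: pick A (covers 3 new) → pick B (covers 2 new) → pick C (covers 1 new). Total picks: 3.

3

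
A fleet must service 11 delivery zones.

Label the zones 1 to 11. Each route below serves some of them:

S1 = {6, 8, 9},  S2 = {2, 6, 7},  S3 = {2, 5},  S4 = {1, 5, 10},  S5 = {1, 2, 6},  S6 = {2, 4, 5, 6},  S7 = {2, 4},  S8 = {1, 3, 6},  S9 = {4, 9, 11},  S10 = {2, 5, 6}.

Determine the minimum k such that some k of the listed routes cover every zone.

S1 and S2 and S4 and S8 and S9 together: S1 ∪ S2 ∪ S4 ∪ S8 ∪ S9 = {1, 2, 3, 4, 5, 6, 7, 8, 9, 10, 11} — every zone is covered.
No 4 of the 10 routes cover everything (all 210 combinations miss at least one zone), so 5 is optimal.

5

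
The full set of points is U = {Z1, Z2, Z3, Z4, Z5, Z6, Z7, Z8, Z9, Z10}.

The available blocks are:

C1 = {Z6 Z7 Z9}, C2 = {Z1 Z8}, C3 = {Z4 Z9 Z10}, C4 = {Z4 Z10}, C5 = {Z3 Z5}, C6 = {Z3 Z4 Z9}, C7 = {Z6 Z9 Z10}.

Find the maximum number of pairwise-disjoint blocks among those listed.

C1, C2, C4, C5 are pairwise disjoint (C1={Z6,Z7,Z9}; C2={Z1,Z8}; C4={Z4,Z10}; C5={Z3,Z5}).
Every remaining block overlaps one of these, and no 5 of the listed blocks are pairwise disjoint, so 4 is the maximum.

4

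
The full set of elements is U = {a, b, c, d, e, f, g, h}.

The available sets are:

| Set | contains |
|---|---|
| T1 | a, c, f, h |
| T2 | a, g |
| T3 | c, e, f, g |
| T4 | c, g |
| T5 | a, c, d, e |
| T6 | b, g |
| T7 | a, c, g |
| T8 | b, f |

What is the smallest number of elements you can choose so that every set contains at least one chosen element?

The 3 elements {b, c, g} hit every set.
No choice of 2 elements meets every set, so 3 is the minimum.

3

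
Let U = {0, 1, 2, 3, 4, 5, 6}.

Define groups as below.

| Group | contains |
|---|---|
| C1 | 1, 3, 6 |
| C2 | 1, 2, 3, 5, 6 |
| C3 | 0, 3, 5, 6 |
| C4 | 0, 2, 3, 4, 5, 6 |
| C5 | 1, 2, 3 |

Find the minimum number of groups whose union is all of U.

C4 and C5 together: C4 ∪ C5 = {0, 1, 2, 3, 4, 5, 6} — every item is covered.
No single group has all 7 items (the largest, C4, has 6), so 2 is optimal.

2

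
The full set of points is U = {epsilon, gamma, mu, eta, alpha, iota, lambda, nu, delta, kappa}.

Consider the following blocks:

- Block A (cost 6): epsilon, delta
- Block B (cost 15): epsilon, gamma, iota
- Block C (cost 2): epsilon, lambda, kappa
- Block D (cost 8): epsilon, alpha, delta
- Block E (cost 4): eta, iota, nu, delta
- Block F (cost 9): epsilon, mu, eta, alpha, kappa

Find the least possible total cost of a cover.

B, C, E, F together cover every point (B ∪ C ∪ E ∪ F = {epsilon, gamma, mu, eta, alpha, iota, lambda, nu, delta, kappa}); total cost 15 + 2 + 4 + 9 = 30.
No covering selection has total cost below 30.

30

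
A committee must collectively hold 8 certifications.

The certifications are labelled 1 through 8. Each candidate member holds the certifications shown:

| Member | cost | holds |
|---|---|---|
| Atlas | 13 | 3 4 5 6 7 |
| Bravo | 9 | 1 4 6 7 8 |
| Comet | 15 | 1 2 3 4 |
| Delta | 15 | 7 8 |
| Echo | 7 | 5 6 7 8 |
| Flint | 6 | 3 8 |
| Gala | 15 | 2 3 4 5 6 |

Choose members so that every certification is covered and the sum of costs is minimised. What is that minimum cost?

Comet, Echo together cover every certification (Comet ∪ Echo = {1, 2, 3, 4, 5, 6, 7, 8}); total cost 15 + 7 = 22.
No covering selection has total cost below 22.

22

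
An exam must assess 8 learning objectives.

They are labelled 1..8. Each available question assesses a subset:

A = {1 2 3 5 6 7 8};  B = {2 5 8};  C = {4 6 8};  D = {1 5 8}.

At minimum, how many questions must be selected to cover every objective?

Take {A, C}. Their union is {1, 2, 3, 4, 5, 6, 7, 8}, which is all 8 objectives.
No single question has all 8 objectives (the largest, A, has 7), so 2 is optimal.

2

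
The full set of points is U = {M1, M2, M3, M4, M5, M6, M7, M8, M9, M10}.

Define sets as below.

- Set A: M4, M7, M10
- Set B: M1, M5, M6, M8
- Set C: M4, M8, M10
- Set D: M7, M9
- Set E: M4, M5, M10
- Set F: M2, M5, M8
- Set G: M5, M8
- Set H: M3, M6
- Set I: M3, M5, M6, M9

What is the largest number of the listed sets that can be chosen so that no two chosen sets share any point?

A, F, H are pairwise disjoint (A={M4,M7,M10}; F={M2,M5,M8}; H={M3,M6}).
Every remaining set overlaps one of these, and no 4 of the listed sets are pairwise disjoint, so 3 is the maximum.

3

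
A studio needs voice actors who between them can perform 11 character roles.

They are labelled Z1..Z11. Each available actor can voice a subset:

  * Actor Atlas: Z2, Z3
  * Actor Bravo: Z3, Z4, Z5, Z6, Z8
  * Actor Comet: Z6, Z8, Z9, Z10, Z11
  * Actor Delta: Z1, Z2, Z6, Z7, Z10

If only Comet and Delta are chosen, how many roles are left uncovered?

Union of Comet, Delta = {Z1, Z2, Z6, Z7, Z8, Z9, Z10, Z11}.
Not covered: Z3, Z4, Z5 — 3 roles.

3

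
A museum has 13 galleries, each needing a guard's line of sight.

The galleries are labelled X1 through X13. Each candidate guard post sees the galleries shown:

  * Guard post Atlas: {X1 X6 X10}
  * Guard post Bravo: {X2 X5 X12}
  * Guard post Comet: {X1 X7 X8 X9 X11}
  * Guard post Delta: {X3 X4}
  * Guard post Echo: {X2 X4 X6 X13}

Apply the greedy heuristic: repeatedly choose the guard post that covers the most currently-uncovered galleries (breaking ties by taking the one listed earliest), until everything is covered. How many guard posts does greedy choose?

Greedy: pick Comet (covers 5 new) → pick Echo (covers 4 new) → pick Bravo (covers 2 new) → pick Atlas (covers 1 new) → pick Delta (covers 1 new). Total picks: 5.

5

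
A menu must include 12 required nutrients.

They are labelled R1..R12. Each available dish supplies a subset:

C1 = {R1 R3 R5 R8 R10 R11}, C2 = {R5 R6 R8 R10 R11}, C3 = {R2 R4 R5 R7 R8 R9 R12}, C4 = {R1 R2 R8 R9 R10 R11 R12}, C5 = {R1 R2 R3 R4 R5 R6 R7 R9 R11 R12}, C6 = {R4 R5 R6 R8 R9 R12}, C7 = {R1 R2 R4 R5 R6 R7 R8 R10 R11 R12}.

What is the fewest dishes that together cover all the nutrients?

2

C1 and C5 together: C1 ∪ C5 = {R1, R2, R3, R4, R5, R6, R7, R8, R9, R10, R11, R12} — every nutrient is covered.
No single dish has all 12 nutrients (the largest, C5, has 10), so 2 is optimal.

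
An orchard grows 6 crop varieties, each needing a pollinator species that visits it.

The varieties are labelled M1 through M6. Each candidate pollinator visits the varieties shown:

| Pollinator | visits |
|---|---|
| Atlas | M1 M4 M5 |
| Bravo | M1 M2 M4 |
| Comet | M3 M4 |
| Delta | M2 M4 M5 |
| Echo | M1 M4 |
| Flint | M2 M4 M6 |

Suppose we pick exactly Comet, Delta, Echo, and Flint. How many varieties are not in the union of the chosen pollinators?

0

Union of Comet, Delta, Echo, Flint = {M1, M2, M3, M4, M5, M6} — that's every variety, so 0 are uncovered.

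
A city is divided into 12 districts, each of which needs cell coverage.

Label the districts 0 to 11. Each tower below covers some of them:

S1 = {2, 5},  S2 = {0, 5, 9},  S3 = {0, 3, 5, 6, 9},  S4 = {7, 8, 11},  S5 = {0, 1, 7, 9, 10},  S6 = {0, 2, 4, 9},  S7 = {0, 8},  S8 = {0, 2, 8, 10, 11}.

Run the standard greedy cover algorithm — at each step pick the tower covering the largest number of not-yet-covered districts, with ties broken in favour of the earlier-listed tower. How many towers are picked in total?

4

Greedy: pick S3 (covers 5 new) → pick S8 (covers 4 new) → pick S5 (covers 2 new) → pick S6 (covers 1 new). Total picks: 4.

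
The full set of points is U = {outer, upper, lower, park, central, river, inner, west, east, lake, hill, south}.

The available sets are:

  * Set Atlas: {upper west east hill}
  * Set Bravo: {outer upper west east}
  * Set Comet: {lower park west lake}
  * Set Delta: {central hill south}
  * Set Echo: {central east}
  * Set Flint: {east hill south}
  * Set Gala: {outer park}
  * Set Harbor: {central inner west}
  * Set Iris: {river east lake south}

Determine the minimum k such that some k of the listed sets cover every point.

5

Take {Atlas, Comet, Gala, Harbor, Iris}. Their union is {outer, upper, lower, park, central, river, inner, west, east, lake, hill, south}, which is all 12 points.
No 4 of the 9 sets cover everything (all 126 combinations miss at least one point), so 5 is optimal.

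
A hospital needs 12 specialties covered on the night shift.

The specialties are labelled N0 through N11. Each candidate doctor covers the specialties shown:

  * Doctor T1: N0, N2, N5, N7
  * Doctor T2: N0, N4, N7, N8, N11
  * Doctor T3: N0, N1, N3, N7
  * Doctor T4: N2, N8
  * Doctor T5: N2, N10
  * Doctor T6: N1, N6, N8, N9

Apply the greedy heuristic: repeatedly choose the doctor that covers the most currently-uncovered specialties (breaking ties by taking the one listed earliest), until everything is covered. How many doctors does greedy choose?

Greedy: pick T2 (covers 5 new) → pick T6 (covers 3 new) → pick T1 (covers 2 new) → pick T3 (covers 1 new) → pick T5 (covers 1 new). Total picks: 5.

5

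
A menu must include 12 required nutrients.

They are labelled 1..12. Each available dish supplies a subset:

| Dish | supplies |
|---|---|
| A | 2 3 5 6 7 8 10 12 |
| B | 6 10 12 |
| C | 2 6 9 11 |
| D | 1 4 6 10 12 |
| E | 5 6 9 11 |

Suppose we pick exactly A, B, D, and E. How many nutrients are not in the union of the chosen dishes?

0

Union of A, B, D, E = {1, 2, 3, 4, 5, 6, 7, 8, 9, 10, 11, 12} — that's every nutrient, so 0 are uncovered.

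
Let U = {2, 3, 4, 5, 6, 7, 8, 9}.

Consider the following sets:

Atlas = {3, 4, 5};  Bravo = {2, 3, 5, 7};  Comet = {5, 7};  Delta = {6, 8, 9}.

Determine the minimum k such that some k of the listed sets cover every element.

3

Take {Atlas, Bravo, Delta}. Their union is {2, 3, 4, 5, 6, 7, 8, 9}, which is all 8 elements.
Only Bravo contains 2, so Bravo is forced; the remaining 4 elements need at least 2 more sets (each remaining set adds at most 3) — so at least 3 sets are needed, and 3 is optimal.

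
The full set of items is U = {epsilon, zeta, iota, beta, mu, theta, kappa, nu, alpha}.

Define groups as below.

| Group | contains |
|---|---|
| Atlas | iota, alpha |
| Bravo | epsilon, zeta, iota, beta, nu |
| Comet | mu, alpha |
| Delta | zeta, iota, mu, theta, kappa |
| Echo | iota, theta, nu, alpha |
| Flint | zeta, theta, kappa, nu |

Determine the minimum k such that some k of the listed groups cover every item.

Bravo and Delta and Echo together: Bravo ∪ Delta ∪ Echo = {epsilon, zeta, iota, beta, mu, theta, kappa, nu, alpha} — every item is covered.
Only Bravo contains epsilon, so Bravo is forced; the remaining 4 items need at least 2 more groups (each remaining group adds at most 3) — so at least 3 groups are needed, and 3 is optimal.

3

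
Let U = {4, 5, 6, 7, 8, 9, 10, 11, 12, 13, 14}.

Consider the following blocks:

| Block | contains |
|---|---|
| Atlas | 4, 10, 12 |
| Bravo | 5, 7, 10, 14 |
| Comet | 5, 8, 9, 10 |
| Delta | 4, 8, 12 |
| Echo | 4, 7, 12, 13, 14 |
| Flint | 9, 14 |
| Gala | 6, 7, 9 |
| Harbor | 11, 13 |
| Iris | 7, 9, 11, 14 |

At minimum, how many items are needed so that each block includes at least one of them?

4

Take H = {4, 7, 9, 11}. Each listed block contains at least one of these, so H is a hitting set of size 4.
No choice of 3 items meets every block, so 4 is the minimum.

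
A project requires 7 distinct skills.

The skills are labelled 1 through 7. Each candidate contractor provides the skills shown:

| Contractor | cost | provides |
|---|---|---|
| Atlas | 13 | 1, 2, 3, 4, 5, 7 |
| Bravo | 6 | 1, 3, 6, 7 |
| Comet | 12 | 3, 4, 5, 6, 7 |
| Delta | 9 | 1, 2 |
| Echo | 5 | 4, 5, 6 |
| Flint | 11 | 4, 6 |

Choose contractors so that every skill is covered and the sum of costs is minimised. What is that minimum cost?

Atlas, Echo together cover every skill (Atlas ∪ Echo = {1, 2, 3, 4, 5, 6, 7}); total cost 13 + 5 = 18.
The greedy pick Bravo, Echo, Delta costs 20; no covering selection beats 18.

18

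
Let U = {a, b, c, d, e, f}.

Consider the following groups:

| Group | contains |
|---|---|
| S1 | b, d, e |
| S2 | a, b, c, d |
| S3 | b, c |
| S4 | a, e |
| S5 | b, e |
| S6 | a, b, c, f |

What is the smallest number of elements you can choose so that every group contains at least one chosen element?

2

H = {a, b} meets every group (each contains at least one member of H), and |H| = 2.
The groups S3, S4 are pairwise disjoint, so any hitting set needs a separate element for each — at least 2. Hence 2 is optimal.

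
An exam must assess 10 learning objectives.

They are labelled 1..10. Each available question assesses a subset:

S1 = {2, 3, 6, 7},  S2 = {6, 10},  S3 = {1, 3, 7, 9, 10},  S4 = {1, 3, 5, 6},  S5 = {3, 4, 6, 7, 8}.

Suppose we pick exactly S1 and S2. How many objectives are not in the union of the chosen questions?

Union of S1, S2 = {2, 3, 6, 7, 10}.
Not covered: 1, 4, 5, 8, 9 — 5 objectives.

5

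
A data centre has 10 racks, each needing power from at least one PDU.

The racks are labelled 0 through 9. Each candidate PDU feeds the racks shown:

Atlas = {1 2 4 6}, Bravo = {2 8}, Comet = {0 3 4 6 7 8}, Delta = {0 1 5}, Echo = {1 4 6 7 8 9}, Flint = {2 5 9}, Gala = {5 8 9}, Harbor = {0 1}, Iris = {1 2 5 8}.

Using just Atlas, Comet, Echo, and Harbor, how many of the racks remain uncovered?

Union of Atlas, Comet, Echo, Harbor = {0, 1, 2, 3, 4, 6, 7, 8, 9}.
Not covered: 5 — 1 rack.

1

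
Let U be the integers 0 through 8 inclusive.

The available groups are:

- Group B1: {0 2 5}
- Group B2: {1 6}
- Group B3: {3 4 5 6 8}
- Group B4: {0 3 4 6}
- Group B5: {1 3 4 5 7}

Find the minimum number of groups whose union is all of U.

3

B1 and B3 and B5 together: B1 ∪ B3 ∪ B5 = {0, 1, 2, 3, 4, 5, 6, 7, 8} — every element is covered.
Only B1 contains 2, so B1 is forced; the remaining 6 elements need at least 2 more groups (each remaining group adds at most 4) — so at least 3 groups are needed, and 3 is optimal.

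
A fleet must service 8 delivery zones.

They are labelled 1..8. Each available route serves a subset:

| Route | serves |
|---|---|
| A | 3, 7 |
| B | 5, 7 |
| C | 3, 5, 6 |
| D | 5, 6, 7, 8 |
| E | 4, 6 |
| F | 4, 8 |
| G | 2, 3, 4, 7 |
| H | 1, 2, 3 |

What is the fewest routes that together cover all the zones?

3

Take {D, E, H}. Their union is {1, 2, 3, 4, 5, 6, 7, 8}, which is all 8 zones.
Only H contains 1, so H is forced; the remaining 5 zones need at least 2 more routes (each remaining route adds at most 4) — so at least 3 routes are needed, and 3 is optimal.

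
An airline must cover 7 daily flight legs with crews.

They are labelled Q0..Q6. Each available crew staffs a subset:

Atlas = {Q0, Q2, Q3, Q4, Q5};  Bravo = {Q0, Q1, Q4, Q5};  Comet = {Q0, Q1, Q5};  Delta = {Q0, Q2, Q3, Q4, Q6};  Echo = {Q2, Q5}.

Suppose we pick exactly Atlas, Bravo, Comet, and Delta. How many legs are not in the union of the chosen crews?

0

Union of Atlas, Bravo, Comet, Delta = {Q0, Q1, Q2, Q3, Q4, Q5, Q6} — that's every leg, so 0 are uncovered.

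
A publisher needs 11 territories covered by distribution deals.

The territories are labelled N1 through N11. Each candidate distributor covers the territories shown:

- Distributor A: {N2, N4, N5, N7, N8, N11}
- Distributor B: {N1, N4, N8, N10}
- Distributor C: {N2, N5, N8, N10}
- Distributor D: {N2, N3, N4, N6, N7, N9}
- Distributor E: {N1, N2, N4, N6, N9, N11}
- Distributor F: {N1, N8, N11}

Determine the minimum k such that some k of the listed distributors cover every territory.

3

Take {A, B, D}. Their union is {N1, N2, N3, N4, N5, N6, N7, N8, N9, N10, N11}, which is all 11 territories.
Only D contains N3, so D is forced; the remaining 5 territories need at least 2 more distributors (each remaining distributor adds at most 3) — so at least 3 distributors are needed, and 3 is optimal.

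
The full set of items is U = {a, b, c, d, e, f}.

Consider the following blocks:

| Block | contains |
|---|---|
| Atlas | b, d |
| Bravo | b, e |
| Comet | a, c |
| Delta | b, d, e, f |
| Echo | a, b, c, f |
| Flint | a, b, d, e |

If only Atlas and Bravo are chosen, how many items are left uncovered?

Union of Atlas, Bravo = {b, d, e}.
Not covered: a, c, f — 3 items.

3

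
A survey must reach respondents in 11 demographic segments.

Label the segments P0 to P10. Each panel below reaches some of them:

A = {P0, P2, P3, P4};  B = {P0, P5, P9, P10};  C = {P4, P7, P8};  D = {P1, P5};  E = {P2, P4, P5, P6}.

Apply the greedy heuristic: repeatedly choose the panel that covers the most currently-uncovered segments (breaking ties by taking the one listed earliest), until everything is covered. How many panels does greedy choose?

Greedy: pick A (covers 4 new) → pick B (covers 3 new) → pick C (covers 2 new) → pick D (covers 1 new) → pick E (covers 1 new). Total picks: 5.

5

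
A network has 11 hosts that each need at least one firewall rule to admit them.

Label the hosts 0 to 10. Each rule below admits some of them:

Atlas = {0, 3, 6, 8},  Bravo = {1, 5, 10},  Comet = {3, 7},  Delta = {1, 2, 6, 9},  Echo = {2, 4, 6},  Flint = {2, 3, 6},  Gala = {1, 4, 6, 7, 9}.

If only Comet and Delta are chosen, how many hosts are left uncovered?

5

Union of Comet, Delta = {1, 2, 3, 6, 7, 9}.
Not covered: 0, 4, 5, 8, 10 — 5 hosts.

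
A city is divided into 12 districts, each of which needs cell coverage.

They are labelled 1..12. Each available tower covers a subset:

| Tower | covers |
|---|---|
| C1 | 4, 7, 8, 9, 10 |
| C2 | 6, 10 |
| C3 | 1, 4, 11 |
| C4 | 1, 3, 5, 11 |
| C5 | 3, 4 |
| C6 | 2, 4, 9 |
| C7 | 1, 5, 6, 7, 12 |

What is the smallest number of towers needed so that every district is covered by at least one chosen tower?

C1 and C4 and C6 and C7 together: C1 ∪ C4 ∪ C6 ∪ C7 = {1, 2, 3, 4, 5, 6, 7, 8, 9, 10, 11, 12} — every district is covered.
No 3 of the 7 towers cover everything (all 35 combinations miss at least one district), so 4 is optimal.

4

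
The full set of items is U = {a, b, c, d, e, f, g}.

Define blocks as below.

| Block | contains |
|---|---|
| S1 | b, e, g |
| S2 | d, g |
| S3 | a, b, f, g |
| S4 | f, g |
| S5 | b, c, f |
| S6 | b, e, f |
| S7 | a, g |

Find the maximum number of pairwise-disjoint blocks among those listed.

S2, S5 are pairwise disjoint (S2={d,g}; S5={b,c,f}).
Every remaining block overlaps one of these, and no 3 of the listed blocks are pairwise disjoint, so 2 is the maximum.

2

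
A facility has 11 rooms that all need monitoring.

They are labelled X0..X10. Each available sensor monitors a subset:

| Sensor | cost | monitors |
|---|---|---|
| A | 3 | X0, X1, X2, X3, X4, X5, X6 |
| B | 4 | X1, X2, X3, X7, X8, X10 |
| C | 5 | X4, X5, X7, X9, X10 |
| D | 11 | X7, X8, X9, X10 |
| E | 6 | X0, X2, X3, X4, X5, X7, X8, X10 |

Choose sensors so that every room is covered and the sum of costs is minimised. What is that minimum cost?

12

A, B, C together cover every room (A ∪ B ∪ C = {X0, X1, X2, X3, X4, X5, X6, X7, X8, X9, X10}); total cost 3 + 4 + 5 = 12.
No covering selection has total cost below 12.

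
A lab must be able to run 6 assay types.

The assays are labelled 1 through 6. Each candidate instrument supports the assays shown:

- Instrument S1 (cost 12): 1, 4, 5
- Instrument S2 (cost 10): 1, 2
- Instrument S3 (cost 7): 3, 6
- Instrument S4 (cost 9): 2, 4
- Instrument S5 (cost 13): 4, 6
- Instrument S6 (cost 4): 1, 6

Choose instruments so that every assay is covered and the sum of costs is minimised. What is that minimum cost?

28

S1, S3, S4 together cover every assay (S1 ∪ S3 ∪ S4 = {1, 2, 3, 4, 5, 6}); total cost 12 + 7 + 9 = 28.
The greedy pick S6, S4, S3, S1 costs 32; no covering selection beats 28.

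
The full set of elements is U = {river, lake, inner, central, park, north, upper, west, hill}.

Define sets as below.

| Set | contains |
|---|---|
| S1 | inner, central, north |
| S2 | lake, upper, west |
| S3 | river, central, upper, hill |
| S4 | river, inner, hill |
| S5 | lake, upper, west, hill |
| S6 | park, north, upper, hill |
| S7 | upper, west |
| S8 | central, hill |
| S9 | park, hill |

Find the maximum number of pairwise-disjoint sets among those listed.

S1, S2, S9 are pairwise disjoint (S1={inner,central,north}; S2={lake,upper,west}; S9={park,hill}).
Every remaining set overlaps one of these, and no 4 of the listed sets are pairwise disjoint, so 3 is the maximum.

3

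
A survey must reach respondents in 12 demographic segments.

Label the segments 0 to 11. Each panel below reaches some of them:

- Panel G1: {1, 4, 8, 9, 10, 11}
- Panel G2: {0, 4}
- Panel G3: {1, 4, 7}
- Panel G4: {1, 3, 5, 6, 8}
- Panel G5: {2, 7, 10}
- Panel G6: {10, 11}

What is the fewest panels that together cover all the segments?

4

Take {G1, G2, G4, G5}. Their union is {0, 1, 2, 3, 4, 5, 6, 7, 8, 9, 10, 11}, which is all 12 segments.
No 3 of the 6 panels cover everything (all 20 combinations miss at least one segment), so 4 is optimal.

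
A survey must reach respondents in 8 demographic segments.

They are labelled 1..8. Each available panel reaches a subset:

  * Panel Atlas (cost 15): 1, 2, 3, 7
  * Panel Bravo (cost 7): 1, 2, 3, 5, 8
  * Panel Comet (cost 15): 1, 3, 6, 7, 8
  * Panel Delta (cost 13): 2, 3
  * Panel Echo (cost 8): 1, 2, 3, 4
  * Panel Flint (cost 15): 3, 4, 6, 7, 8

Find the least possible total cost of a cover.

22

Bravo, Flint together cover every segment (Bravo ∪ Flint = {1, 2, 3, 4, 5, 6, 7, 8}); total cost 7 + 15 = 22.
No covering selection has total cost below 22.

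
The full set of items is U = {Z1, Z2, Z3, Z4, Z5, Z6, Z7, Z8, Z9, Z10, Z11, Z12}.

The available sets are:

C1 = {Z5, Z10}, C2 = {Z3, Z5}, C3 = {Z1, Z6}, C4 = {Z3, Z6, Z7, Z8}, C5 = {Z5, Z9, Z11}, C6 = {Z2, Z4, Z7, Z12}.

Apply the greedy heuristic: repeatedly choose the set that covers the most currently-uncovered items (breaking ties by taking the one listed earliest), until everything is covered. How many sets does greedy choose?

5

Greedy: pick C4 (covers 4 new) → pick C5 (covers 3 new) → pick C6 (covers 3 new) → pick C1 (covers 1 new) → pick C3 (covers 1 new). Total picks: 5.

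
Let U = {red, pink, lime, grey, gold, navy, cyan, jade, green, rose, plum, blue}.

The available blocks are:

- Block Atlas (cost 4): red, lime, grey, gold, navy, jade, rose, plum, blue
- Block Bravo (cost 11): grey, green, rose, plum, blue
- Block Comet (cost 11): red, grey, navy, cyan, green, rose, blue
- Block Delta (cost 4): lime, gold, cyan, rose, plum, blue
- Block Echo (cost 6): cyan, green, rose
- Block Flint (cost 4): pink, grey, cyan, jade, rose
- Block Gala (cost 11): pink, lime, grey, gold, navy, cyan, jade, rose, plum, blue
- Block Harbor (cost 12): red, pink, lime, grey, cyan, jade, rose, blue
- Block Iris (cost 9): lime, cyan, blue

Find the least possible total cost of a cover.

14

Atlas, Echo, Flint together cover every element (Atlas ∪ Echo ∪ Flint = {red, pink, lime, grey, gold, navy, cyan, jade, green, rose, plum, blue}); total cost 4 + 6 + 4 = 14.
No covering selection has total cost below 14.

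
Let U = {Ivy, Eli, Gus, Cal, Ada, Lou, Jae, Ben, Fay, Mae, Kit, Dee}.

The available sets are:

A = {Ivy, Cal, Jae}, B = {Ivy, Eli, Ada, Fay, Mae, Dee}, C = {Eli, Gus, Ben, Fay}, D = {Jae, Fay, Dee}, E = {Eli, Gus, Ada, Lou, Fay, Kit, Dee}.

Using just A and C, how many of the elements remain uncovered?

Union of A, C = {Ivy, Eli, Gus, Cal, Jae, Ben, Fay}.
Not covered: Ada, Lou, Mae, Kit, Dee — 5 elements.

5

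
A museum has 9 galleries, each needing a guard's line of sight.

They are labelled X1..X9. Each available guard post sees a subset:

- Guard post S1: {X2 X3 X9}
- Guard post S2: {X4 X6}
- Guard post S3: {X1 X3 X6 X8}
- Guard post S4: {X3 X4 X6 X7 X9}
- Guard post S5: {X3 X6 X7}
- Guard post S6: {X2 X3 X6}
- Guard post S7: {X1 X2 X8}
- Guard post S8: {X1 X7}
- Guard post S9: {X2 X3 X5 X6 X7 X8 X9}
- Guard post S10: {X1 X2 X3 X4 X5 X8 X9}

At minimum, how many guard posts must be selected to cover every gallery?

2

Take {S9, S10}. Their union is {X1, X2, X3, X4, X5, X6, X7, X8, X9}, which is all 9 galleries.
No single guard post has all 9 galleries (the largest, S9, has 7), so 2 is optimal.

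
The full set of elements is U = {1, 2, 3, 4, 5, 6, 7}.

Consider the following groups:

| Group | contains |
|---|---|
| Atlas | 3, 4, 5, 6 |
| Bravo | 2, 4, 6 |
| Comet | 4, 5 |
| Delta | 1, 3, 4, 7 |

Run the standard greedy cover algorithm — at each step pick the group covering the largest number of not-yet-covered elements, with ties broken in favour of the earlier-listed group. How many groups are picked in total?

Greedy: pick Atlas (covers 4 new) → pick Delta (covers 2 new) → pick Bravo (covers 1 new). Total picks: 3.

3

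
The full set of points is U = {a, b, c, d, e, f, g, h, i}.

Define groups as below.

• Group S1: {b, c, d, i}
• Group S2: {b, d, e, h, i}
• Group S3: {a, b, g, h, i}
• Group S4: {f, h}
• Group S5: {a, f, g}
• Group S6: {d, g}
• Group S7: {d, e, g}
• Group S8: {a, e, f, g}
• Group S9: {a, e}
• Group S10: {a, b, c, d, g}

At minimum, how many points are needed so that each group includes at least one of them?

3

T = {a, d, f} meets every group (each contains at least one member of T), and |T| = 3.
The groups S1, S4, S9 are pairwise disjoint, so any hitting set needs a separate point for each — at least 3. Hence 3 is optimal.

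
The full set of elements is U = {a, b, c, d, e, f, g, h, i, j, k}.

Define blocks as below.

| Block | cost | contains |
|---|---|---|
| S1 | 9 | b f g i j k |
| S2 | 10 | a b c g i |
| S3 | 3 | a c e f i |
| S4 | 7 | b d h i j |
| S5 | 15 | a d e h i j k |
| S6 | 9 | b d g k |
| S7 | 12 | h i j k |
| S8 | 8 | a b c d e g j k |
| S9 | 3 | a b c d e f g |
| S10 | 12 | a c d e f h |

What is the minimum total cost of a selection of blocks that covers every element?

S7, S9 together cover every element (S7 ∪ S9 = {a, b, c, d, e, f, g, h, i, j, k}); total cost 12 + 3 = 15.
The greedy pick S9, S4, S8 costs 18; no covering selection beats 15.

15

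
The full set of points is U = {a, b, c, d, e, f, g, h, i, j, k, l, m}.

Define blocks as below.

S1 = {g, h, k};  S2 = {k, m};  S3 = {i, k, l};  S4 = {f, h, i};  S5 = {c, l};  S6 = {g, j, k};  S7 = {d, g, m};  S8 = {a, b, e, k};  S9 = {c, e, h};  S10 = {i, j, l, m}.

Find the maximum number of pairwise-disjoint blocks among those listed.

4

S4, S5, S7, S8 are pairwise disjoint (S4={f,h,i}; S5={c,l}; S7={d,g,m}; S8={a,b,e,k}).
Every remaining block overlaps one of these, and no 5 of the listed blocks are pairwise disjoint, so 4 is the maximum.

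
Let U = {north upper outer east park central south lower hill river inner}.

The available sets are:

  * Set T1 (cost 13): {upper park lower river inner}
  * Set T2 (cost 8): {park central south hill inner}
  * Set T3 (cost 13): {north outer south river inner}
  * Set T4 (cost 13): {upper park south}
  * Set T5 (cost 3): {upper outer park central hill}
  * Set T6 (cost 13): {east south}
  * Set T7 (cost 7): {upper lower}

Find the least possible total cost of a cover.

T3, T5, T6, T7 together cover every point (T3 ∪ T5 ∪ T6 ∪ T7 = {north, upper, outer, east, park, central, south, lower, hill, river, inner}); total cost 13 + 3 + 13 + 7 = 36.
No covering selection has total cost below 36.

36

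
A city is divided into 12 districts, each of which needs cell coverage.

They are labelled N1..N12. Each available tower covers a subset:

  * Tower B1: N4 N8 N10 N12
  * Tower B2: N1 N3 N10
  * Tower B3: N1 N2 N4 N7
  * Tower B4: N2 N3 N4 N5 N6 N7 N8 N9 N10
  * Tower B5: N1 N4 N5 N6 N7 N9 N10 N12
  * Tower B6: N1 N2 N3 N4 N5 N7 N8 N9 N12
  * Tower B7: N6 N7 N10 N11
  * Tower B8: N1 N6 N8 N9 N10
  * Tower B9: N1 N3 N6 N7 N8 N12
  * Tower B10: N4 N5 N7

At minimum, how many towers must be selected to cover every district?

B6 and B7 together: B6 ∪ B7 = {N1, N2, N3, N4, N5, N6, N7, N8, N9, N10, N11, N12} — every district is covered.
No single tower has all 12 districts (the largest, B4, has 9), so 2 is optimal.

2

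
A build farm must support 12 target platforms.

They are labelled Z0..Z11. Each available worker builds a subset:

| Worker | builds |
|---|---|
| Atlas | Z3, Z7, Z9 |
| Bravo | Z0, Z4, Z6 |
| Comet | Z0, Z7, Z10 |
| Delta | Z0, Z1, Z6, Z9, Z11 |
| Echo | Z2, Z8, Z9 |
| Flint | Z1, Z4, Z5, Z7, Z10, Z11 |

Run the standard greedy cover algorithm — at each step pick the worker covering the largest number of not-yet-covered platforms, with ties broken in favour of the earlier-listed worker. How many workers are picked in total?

4

Greedy: pick Flint (covers 6 new) → pick Delta (covers 3 new) → pick Echo (covers 2 new) → pick Atlas (covers 1 new). Total picks: 4.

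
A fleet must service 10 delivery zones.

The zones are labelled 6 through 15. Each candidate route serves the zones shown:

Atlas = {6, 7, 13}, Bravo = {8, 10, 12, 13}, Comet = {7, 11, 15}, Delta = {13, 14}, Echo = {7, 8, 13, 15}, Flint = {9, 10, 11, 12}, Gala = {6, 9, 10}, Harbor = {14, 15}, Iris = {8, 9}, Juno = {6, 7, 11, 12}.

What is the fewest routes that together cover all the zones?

Echo and Gala and Harbor and Juno together: Echo ∪ Gala ∪ Harbor ∪ Juno = {6, 7, 8, 9, 10, 11, 12, 13, 14, 15} — every zone is covered.
No 3 of the 10 routes cover everything (all 120 combinations miss at least one zone), so 4 is optimal.

4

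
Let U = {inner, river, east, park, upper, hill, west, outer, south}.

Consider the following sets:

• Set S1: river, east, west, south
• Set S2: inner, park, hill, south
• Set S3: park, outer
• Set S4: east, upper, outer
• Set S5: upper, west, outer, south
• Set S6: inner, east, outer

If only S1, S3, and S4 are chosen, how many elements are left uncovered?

Union of S1, S3, S4 = {river, east, park, upper, west, outer, south}.
Not covered: inner, hill — 2 elements.

2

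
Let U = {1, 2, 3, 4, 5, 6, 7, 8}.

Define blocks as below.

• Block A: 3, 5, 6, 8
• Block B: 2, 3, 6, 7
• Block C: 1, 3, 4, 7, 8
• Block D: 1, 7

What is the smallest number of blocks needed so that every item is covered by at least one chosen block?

3

A and B and C together: A ∪ B ∪ C = {1, 2, 3, 4, 5, 6, 7, 8} — every item is covered.
Only B contains 2, so B is forced; the remaining 4 items need at least 2 more blocks (each remaining block adds at most 3) — so at least 3 blocks are needed, and 3 is optimal.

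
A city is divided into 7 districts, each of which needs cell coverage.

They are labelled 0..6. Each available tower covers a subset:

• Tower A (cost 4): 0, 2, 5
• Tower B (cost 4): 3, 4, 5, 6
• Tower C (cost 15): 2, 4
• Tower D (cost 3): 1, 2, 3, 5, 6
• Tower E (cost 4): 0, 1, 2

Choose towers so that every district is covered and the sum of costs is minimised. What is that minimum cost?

B, E together cover every district (B ∪ E = {0, 1, 2, 3, 4, 5, 6}); total cost 4 + 4 = 8.
The greedy pick D, A, B costs 11; no covering selection beats 8.

8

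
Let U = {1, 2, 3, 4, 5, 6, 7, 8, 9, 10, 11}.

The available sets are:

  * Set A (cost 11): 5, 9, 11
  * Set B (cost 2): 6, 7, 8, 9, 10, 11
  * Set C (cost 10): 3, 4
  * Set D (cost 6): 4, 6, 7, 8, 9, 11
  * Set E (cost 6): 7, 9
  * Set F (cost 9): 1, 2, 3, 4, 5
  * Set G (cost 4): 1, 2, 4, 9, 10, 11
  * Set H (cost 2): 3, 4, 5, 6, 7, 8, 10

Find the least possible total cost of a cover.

G, H together cover every item (G ∪ H = {1, 2, 3, 4, 5, 6, 7, 8, 9, 10, 11}); total cost 4 + 2 = 6.
The greedy pick H, B, G costs 8; no covering selection beats 6.

6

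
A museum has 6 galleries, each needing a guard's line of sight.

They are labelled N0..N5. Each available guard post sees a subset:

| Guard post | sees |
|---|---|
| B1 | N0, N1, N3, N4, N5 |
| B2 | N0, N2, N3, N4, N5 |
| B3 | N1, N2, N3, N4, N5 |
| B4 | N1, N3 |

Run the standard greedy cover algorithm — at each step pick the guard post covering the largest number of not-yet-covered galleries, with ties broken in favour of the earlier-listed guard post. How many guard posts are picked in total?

Greedy: pick B1 (covers 5 new) → pick B2 (covers 1 new). Total picks: 2.

2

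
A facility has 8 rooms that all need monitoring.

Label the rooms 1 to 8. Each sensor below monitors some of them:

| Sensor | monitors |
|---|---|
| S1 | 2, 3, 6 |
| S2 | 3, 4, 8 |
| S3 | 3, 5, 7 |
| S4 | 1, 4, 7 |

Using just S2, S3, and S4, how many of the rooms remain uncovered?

2

Union of S2, S3, S4 = {1, 3, 4, 5, 7, 8}.
Not covered: 2, 6 — 2 rooms.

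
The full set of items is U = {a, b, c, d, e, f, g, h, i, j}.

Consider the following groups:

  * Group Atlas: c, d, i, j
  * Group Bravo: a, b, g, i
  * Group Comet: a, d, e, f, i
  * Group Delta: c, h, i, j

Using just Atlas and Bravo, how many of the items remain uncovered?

Union of Atlas, Bravo = {a, b, c, d, g, i, j}.
Not covered: e, f, h — 3 items.

3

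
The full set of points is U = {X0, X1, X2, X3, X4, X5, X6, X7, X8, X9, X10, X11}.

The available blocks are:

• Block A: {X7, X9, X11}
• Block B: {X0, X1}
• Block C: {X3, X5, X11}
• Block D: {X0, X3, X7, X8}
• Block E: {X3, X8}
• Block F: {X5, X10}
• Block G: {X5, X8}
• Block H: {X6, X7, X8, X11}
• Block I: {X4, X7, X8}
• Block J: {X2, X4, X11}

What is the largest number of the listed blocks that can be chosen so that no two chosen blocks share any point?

A, B, E, F are pairwise disjoint (A={X7,X9,X11}; B={X0,X1}; E={X3,X8}; F={X5,X10}).
Every remaining block overlaps one of these, and no 5 of the listed blocks are pairwise disjoint, so 4 is the maximum.

4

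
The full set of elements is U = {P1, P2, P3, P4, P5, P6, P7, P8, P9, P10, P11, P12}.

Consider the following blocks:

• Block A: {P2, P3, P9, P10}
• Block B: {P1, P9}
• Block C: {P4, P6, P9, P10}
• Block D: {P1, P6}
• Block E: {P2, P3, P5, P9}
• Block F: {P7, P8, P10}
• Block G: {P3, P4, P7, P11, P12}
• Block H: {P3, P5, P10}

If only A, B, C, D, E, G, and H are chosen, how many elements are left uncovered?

Union of A, B, C, D, E, G, H = {P1, P2, P3, P4, P5, P6, P7, P9, P10, P11, P12}.
Not covered: P8 — 1 element.

1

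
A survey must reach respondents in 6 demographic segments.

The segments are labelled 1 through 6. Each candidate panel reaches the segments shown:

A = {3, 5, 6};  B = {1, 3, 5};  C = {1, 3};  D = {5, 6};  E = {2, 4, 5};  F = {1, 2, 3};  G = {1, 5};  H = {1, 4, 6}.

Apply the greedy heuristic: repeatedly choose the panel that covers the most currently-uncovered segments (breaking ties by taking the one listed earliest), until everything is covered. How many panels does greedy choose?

3

Greedy: pick A (covers 3 new) → pick E (covers 2 new) → pick B (covers 1 new). Total picks: 3.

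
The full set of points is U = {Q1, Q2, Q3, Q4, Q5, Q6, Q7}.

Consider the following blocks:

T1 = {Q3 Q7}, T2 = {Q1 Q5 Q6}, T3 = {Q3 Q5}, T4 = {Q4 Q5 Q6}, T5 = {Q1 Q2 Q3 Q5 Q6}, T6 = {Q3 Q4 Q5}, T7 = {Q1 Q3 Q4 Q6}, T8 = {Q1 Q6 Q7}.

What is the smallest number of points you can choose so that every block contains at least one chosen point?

Take H = {Q3, Q6}. Each listed block contains at least one of these, so H is a hitting set of size 2.
The blocks T1, T2 are pairwise disjoint, so any hitting set needs a separate point for each — at least 2. Hence 2 is optimal.

2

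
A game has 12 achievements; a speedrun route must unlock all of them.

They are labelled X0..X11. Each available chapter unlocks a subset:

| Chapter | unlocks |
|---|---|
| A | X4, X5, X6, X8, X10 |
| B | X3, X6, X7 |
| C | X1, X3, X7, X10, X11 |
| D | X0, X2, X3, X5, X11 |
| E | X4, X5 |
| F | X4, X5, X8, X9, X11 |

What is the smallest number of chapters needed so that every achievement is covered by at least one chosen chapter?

4

B and C and D and F together: B ∪ C ∪ D ∪ F = {X0, X1, X2, X3, X4, X5, X6, X7, X8, X9, X10, X11} — every achievement is covered.
No 3 of the 6 chapters cover everything (all 20 combinations miss at least one achievement), so 4 is optimal.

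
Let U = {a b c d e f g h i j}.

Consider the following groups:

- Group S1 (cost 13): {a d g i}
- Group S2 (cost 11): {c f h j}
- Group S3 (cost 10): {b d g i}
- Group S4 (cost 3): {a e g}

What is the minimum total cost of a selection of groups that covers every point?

24

S2, S3, S4 together cover every point (S2 ∪ S3 ∪ S4 = {a, b, c, d, e, f, g, h, i, j}); total cost 11 + 10 + 3 = 24.
No covering selection has total cost below 24.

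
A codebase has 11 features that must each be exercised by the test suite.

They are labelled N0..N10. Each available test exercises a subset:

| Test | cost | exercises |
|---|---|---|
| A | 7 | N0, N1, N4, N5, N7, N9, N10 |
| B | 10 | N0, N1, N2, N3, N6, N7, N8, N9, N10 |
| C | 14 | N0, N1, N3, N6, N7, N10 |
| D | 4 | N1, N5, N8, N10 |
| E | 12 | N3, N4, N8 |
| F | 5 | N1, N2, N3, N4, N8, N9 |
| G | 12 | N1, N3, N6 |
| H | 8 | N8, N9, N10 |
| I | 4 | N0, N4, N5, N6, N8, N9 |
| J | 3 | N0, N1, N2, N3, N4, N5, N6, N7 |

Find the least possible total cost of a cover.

H, J together cover every feature (H ∪ J = {N0, N1, N2, N3, N4, N5, N6, N7, N8, N9, N10}); total cost 8 + 3 = 11.
No covering selection has total cost below 11.

11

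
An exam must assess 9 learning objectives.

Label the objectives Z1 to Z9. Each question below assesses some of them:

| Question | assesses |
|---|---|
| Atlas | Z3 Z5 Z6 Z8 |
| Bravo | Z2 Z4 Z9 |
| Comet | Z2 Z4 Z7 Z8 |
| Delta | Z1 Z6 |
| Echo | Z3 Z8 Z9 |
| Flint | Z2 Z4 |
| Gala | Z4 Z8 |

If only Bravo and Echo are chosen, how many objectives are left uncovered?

4

Union of Bravo, Echo = {Z2, Z3, Z4, Z8, Z9}.
Not covered: Z1, Z5, Z6, Z7 — 4 objectives.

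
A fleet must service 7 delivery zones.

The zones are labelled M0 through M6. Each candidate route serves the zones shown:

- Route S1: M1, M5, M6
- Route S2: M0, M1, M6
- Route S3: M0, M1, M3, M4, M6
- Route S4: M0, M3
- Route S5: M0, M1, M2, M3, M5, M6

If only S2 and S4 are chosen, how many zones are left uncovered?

Union of S2, S4 = {M0, M1, M3, M6}.
Not covered: M2, M4, M5 — 3 zones.

3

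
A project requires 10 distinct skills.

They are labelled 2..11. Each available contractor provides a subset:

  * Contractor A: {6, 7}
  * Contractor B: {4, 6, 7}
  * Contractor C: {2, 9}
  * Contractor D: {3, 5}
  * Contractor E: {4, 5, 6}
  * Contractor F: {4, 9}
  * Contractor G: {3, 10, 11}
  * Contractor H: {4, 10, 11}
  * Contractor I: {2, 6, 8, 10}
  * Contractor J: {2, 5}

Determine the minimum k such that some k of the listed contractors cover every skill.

5

B and D and F and H and I together: B ∪ D ∪ F ∪ H ∪ I = {2, 3, 4, 5, 6, 7, 8, 9, 10, 11} — every skill is covered.
No 4 of the 10 contractors cover everything (all 210 combinations miss at least one skill), so 5 is optimal.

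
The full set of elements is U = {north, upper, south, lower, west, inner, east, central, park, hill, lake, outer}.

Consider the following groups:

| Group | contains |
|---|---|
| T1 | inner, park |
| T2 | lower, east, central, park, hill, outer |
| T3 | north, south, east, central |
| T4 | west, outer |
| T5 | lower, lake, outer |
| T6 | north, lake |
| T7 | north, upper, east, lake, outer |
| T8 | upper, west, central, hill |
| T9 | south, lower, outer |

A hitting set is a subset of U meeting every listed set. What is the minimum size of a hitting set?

Take H = {north, lower, west, park}. Each listed group contains at least one of these, so H is a hitting set of size 4.
The groups T1, T6, T8, T9 are pairwise disjoint, so any hitting set needs a separate element for each — at least 4. Hence 4 is optimal.

4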